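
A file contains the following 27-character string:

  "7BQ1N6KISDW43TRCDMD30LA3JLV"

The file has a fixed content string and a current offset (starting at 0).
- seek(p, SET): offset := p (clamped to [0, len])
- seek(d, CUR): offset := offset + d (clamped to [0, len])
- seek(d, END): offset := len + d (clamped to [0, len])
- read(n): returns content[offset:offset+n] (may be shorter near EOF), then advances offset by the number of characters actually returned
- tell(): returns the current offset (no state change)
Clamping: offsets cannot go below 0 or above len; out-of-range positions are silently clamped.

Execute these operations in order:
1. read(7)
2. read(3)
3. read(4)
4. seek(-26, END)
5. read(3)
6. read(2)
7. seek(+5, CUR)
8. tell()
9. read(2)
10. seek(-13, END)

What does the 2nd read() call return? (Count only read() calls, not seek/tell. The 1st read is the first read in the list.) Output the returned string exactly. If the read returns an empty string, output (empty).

After 1 (read(7)): returned '7BQ1N6K', offset=7
After 2 (read(3)): returned 'ISD', offset=10
After 3 (read(4)): returned 'W43T', offset=14
After 4 (seek(-26, END)): offset=1
After 5 (read(3)): returned 'BQ1', offset=4
After 6 (read(2)): returned 'N6', offset=6
After 7 (seek(+5, CUR)): offset=11
After 8 (tell()): offset=11
After 9 (read(2)): returned '43', offset=13
After 10 (seek(-13, END)): offset=14

Answer: ISD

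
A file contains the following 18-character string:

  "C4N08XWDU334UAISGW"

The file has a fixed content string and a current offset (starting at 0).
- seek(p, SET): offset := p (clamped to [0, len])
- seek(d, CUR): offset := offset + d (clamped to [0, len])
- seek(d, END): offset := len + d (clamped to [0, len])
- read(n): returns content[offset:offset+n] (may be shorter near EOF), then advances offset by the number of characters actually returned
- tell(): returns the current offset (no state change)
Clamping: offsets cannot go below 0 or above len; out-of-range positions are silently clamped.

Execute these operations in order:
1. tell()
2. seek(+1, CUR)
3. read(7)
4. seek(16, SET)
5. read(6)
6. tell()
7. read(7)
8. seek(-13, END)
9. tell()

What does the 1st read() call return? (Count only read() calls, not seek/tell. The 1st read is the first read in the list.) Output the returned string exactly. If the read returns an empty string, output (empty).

After 1 (tell()): offset=0
After 2 (seek(+1, CUR)): offset=1
After 3 (read(7)): returned '4N08XWD', offset=8
After 4 (seek(16, SET)): offset=16
After 5 (read(6)): returned 'GW', offset=18
After 6 (tell()): offset=18
After 7 (read(7)): returned '', offset=18
After 8 (seek(-13, END)): offset=5
After 9 (tell()): offset=5

Answer: 4N08XWD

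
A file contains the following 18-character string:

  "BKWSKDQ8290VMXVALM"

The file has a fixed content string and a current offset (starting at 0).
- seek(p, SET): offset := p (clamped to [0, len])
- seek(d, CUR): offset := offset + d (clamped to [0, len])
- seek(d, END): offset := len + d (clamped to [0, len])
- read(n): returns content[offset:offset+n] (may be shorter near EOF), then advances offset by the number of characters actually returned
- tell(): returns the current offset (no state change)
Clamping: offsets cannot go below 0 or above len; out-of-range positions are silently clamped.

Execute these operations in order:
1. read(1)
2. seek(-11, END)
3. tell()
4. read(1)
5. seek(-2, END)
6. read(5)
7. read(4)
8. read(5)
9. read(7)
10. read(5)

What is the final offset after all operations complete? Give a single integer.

Answer: 18

Derivation:
After 1 (read(1)): returned 'B', offset=1
After 2 (seek(-11, END)): offset=7
After 3 (tell()): offset=7
After 4 (read(1)): returned '8', offset=8
After 5 (seek(-2, END)): offset=16
After 6 (read(5)): returned 'LM', offset=18
After 7 (read(4)): returned '', offset=18
After 8 (read(5)): returned '', offset=18
After 9 (read(7)): returned '', offset=18
After 10 (read(5)): returned '', offset=18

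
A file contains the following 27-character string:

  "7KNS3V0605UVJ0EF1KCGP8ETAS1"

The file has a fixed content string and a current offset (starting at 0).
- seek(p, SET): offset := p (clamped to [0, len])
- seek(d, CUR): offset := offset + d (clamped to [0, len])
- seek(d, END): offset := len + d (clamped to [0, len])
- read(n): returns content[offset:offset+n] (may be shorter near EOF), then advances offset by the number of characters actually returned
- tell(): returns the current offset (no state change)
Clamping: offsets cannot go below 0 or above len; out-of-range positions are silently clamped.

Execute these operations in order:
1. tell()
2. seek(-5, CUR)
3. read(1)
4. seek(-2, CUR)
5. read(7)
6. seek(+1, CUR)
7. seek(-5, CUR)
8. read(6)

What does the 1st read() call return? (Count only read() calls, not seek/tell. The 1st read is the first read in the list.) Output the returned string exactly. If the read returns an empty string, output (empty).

Answer: 7

Derivation:
After 1 (tell()): offset=0
After 2 (seek(-5, CUR)): offset=0
After 3 (read(1)): returned '7', offset=1
After 4 (seek(-2, CUR)): offset=0
After 5 (read(7)): returned '7KNS3V0', offset=7
After 6 (seek(+1, CUR)): offset=8
After 7 (seek(-5, CUR)): offset=3
After 8 (read(6)): returned 'S3V060', offset=9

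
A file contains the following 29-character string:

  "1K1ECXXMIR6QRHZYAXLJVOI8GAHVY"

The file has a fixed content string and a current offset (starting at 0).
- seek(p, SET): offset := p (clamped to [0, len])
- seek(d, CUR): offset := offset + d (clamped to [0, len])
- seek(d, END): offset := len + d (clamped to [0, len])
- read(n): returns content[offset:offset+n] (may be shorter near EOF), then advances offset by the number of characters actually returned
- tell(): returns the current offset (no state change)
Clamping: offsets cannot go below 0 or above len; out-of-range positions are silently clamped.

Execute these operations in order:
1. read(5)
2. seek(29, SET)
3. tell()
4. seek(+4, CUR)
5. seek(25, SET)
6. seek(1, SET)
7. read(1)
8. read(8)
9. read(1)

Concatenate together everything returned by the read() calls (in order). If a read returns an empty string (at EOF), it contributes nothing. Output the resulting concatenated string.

Answer: 1K1ECK1ECXXMIR6

Derivation:
After 1 (read(5)): returned '1K1EC', offset=5
After 2 (seek(29, SET)): offset=29
After 3 (tell()): offset=29
After 4 (seek(+4, CUR)): offset=29
After 5 (seek(25, SET)): offset=25
After 6 (seek(1, SET)): offset=1
After 7 (read(1)): returned 'K', offset=2
After 8 (read(8)): returned '1ECXXMIR', offset=10
After 9 (read(1)): returned '6', offset=11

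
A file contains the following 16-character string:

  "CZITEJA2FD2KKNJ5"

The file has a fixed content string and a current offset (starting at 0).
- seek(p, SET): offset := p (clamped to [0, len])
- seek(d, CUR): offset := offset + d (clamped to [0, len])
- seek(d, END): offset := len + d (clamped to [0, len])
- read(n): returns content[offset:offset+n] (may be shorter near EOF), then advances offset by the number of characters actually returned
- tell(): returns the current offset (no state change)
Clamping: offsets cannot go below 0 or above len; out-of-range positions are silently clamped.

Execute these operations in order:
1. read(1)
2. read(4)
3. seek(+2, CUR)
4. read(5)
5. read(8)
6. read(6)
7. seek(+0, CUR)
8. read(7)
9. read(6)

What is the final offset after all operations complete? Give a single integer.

Answer: 16

Derivation:
After 1 (read(1)): returned 'C', offset=1
After 2 (read(4)): returned 'ZITE', offset=5
After 3 (seek(+2, CUR)): offset=7
After 4 (read(5)): returned '2FD2K', offset=12
After 5 (read(8)): returned 'KNJ5', offset=16
After 6 (read(6)): returned '', offset=16
After 7 (seek(+0, CUR)): offset=16
After 8 (read(7)): returned '', offset=16
After 9 (read(6)): returned '', offset=16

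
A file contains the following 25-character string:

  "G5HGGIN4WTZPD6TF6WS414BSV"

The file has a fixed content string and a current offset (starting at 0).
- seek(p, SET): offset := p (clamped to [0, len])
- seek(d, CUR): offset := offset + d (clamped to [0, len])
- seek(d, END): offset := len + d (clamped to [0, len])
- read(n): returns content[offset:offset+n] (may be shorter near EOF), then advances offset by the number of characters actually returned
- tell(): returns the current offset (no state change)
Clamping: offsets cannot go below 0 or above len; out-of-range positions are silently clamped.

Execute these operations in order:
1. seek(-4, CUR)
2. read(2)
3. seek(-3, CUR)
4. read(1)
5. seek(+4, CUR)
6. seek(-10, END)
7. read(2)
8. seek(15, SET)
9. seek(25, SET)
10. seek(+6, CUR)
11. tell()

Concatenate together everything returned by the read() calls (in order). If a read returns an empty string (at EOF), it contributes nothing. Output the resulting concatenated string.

Answer: G5GF6

Derivation:
After 1 (seek(-4, CUR)): offset=0
After 2 (read(2)): returned 'G5', offset=2
After 3 (seek(-3, CUR)): offset=0
After 4 (read(1)): returned 'G', offset=1
After 5 (seek(+4, CUR)): offset=5
After 6 (seek(-10, END)): offset=15
After 7 (read(2)): returned 'F6', offset=17
After 8 (seek(15, SET)): offset=15
After 9 (seek(25, SET)): offset=25
After 10 (seek(+6, CUR)): offset=25
After 11 (tell()): offset=25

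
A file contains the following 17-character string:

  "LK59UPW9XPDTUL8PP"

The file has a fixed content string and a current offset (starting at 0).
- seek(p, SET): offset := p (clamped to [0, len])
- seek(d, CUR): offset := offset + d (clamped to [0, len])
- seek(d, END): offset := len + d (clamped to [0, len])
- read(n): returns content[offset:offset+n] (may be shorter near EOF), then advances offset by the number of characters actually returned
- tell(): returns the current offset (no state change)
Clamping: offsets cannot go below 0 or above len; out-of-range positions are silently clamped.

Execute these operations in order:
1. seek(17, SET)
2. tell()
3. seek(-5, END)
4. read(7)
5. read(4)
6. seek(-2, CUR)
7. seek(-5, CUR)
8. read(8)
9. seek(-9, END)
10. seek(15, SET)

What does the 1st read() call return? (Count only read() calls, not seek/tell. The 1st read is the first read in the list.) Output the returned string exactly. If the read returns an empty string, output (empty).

Answer: UL8PP

Derivation:
After 1 (seek(17, SET)): offset=17
After 2 (tell()): offset=17
After 3 (seek(-5, END)): offset=12
After 4 (read(7)): returned 'UL8PP', offset=17
After 5 (read(4)): returned '', offset=17
After 6 (seek(-2, CUR)): offset=15
After 7 (seek(-5, CUR)): offset=10
After 8 (read(8)): returned 'DTUL8PP', offset=17
After 9 (seek(-9, END)): offset=8
After 10 (seek(15, SET)): offset=15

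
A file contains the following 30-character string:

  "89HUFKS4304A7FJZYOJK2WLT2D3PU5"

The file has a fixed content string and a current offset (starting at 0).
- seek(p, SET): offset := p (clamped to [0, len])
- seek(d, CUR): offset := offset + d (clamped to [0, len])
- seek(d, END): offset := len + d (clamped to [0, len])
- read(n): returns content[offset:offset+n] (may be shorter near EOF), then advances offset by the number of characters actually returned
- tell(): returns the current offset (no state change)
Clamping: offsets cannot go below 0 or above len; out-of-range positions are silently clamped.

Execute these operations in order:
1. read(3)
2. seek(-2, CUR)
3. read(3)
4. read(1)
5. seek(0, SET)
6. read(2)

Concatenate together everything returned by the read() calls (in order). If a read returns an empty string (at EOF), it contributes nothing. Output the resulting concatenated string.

After 1 (read(3)): returned '89H', offset=3
After 2 (seek(-2, CUR)): offset=1
After 3 (read(3)): returned '9HU', offset=4
After 4 (read(1)): returned 'F', offset=5
After 5 (seek(0, SET)): offset=0
After 6 (read(2)): returned '89', offset=2

Answer: 89H9HUF89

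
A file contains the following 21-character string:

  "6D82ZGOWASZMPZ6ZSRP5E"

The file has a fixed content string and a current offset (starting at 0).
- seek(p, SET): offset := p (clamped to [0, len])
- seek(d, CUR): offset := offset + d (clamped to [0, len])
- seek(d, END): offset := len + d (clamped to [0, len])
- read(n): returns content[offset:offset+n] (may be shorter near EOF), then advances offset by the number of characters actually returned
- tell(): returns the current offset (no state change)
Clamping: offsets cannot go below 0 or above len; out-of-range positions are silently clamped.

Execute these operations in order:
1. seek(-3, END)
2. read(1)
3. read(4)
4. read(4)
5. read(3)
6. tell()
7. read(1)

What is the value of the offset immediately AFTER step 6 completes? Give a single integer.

Answer: 21

Derivation:
After 1 (seek(-3, END)): offset=18
After 2 (read(1)): returned 'P', offset=19
After 3 (read(4)): returned '5E', offset=21
After 4 (read(4)): returned '', offset=21
After 5 (read(3)): returned '', offset=21
After 6 (tell()): offset=21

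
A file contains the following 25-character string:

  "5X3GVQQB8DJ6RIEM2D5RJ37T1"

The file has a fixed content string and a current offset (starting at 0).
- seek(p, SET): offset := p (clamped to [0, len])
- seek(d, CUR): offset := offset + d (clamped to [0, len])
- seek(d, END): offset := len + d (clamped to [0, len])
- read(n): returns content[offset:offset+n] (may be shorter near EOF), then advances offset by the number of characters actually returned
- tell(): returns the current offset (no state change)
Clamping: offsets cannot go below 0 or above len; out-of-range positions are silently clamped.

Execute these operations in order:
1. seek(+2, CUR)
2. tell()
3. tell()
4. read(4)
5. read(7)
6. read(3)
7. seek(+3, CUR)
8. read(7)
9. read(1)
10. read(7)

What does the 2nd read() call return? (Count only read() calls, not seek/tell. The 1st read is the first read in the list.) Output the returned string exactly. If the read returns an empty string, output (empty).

Answer: QB8DJ6R

Derivation:
After 1 (seek(+2, CUR)): offset=2
After 2 (tell()): offset=2
After 3 (tell()): offset=2
After 4 (read(4)): returned '3GVQ', offset=6
After 5 (read(7)): returned 'QB8DJ6R', offset=13
After 6 (read(3)): returned 'IEM', offset=16
After 7 (seek(+3, CUR)): offset=19
After 8 (read(7)): returned 'RJ37T1', offset=25
After 9 (read(1)): returned '', offset=25
After 10 (read(7)): returned '', offset=25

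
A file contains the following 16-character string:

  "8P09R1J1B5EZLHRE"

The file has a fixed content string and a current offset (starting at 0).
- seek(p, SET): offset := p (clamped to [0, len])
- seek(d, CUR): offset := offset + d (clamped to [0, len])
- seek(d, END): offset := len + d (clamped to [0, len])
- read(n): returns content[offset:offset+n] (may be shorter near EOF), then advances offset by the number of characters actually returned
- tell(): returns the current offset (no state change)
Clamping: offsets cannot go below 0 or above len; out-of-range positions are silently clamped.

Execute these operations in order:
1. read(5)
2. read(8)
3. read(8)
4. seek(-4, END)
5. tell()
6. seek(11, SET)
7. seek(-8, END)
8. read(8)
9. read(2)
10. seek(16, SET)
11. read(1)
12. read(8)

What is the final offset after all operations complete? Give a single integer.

After 1 (read(5)): returned '8P09R', offset=5
After 2 (read(8)): returned '1J1B5EZL', offset=13
After 3 (read(8)): returned 'HRE', offset=16
After 4 (seek(-4, END)): offset=12
After 5 (tell()): offset=12
After 6 (seek(11, SET)): offset=11
After 7 (seek(-8, END)): offset=8
After 8 (read(8)): returned 'B5EZLHRE', offset=16
After 9 (read(2)): returned '', offset=16
After 10 (seek(16, SET)): offset=16
After 11 (read(1)): returned '', offset=16
After 12 (read(8)): returned '', offset=16

Answer: 16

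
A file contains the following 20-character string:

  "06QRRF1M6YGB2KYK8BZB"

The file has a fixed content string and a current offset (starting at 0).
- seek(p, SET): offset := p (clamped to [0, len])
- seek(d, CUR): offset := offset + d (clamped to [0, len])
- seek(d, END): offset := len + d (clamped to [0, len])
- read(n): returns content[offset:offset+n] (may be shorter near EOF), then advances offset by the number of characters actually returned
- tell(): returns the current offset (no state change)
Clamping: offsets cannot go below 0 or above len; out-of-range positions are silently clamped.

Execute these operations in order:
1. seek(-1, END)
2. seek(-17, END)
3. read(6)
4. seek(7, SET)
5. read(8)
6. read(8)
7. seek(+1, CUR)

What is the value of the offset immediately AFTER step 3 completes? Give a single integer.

After 1 (seek(-1, END)): offset=19
After 2 (seek(-17, END)): offset=3
After 3 (read(6)): returned 'RRF1M6', offset=9

Answer: 9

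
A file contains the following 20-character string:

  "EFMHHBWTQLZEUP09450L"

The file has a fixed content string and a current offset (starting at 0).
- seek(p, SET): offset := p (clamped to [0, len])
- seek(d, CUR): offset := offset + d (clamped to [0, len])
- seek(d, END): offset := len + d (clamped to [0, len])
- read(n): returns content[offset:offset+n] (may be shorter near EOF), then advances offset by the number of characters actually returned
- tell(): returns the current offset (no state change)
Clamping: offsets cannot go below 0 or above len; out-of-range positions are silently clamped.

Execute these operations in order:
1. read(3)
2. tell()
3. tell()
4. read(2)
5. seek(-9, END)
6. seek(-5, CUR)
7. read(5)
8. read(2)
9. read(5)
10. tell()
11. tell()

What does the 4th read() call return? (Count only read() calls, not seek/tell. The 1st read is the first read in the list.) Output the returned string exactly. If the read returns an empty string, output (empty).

After 1 (read(3)): returned 'EFM', offset=3
After 2 (tell()): offset=3
After 3 (tell()): offset=3
After 4 (read(2)): returned 'HH', offset=5
After 5 (seek(-9, END)): offset=11
After 6 (seek(-5, CUR)): offset=6
After 7 (read(5)): returned 'WTQLZ', offset=11
After 8 (read(2)): returned 'EU', offset=13
After 9 (read(5)): returned 'P0945', offset=18
After 10 (tell()): offset=18
After 11 (tell()): offset=18

Answer: EU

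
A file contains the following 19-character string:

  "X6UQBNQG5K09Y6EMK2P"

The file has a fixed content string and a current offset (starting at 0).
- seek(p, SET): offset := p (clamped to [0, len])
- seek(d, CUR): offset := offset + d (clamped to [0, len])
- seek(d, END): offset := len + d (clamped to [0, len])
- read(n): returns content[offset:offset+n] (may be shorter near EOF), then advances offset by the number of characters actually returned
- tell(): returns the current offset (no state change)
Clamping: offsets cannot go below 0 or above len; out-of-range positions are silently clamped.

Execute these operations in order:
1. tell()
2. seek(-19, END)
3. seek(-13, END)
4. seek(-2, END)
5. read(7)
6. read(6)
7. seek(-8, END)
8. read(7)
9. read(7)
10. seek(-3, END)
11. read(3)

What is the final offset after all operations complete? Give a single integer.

After 1 (tell()): offset=0
After 2 (seek(-19, END)): offset=0
After 3 (seek(-13, END)): offset=6
After 4 (seek(-2, END)): offset=17
After 5 (read(7)): returned '2P', offset=19
After 6 (read(6)): returned '', offset=19
After 7 (seek(-8, END)): offset=11
After 8 (read(7)): returned '9Y6EMK2', offset=18
After 9 (read(7)): returned 'P', offset=19
After 10 (seek(-3, END)): offset=16
After 11 (read(3)): returned 'K2P', offset=19

Answer: 19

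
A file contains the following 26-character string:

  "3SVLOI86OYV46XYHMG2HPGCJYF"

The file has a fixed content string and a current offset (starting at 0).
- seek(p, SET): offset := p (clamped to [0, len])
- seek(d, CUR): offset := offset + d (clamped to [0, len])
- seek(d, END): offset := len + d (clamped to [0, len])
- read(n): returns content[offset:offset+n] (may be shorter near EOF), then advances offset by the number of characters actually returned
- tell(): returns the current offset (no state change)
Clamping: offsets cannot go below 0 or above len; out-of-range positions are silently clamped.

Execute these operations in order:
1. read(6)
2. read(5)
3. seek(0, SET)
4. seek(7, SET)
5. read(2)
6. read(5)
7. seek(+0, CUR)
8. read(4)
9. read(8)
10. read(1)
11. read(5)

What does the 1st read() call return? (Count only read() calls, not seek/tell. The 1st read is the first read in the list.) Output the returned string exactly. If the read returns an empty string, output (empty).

Answer: 3SVLOI

Derivation:
After 1 (read(6)): returned '3SVLOI', offset=6
After 2 (read(5)): returned '86OYV', offset=11
After 3 (seek(0, SET)): offset=0
After 4 (seek(7, SET)): offset=7
After 5 (read(2)): returned '6O', offset=9
After 6 (read(5)): returned 'YV46X', offset=14
After 7 (seek(+0, CUR)): offset=14
After 8 (read(4)): returned 'YHMG', offset=18
After 9 (read(8)): returned '2HPGCJYF', offset=26
After 10 (read(1)): returned '', offset=26
After 11 (read(5)): returned '', offset=26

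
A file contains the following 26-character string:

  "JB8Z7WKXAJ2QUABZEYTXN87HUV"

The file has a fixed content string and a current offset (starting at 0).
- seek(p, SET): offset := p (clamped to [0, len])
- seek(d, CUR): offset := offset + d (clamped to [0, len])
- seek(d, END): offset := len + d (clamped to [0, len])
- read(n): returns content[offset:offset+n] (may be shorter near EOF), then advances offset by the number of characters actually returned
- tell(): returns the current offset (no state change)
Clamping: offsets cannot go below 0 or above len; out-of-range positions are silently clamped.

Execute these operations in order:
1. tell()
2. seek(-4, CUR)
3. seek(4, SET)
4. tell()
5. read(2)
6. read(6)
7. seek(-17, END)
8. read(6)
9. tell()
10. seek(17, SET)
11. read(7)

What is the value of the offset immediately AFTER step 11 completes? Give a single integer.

After 1 (tell()): offset=0
After 2 (seek(-4, CUR)): offset=0
After 3 (seek(4, SET)): offset=4
After 4 (tell()): offset=4
After 5 (read(2)): returned '7W', offset=6
After 6 (read(6)): returned 'KXAJ2Q', offset=12
After 7 (seek(-17, END)): offset=9
After 8 (read(6)): returned 'J2QUAB', offset=15
After 9 (tell()): offset=15
After 10 (seek(17, SET)): offset=17
After 11 (read(7)): returned 'YTXN87H', offset=24

Answer: 24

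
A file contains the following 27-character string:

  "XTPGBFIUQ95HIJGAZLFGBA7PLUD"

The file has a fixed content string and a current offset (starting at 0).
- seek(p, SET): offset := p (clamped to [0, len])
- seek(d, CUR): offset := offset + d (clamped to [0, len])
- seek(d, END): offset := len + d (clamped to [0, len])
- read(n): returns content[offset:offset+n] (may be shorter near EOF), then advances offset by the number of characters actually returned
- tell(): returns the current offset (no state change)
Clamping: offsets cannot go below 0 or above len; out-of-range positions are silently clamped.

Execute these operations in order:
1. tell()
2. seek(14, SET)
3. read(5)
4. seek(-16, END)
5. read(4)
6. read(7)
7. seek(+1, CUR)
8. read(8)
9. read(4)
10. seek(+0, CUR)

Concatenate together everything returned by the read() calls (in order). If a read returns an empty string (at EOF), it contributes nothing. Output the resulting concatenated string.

Answer: GAZLFHIJGAZLFGBAPLUD

Derivation:
After 1 (tell()): offset=0
After 2 (seek(14, SET)): offset=14
After 3 (read(5)): returned 'GAZLF', offset=19
After 4 (seek(-16, END)): offset=11
After 5 (read(4)): returned 'HIJG', offset=15
After 6 (read(7)): returned 'AZLFGBA', offset=22
After 7 (seek(+1, CUR)): offset=23
After 8 (read(8)): returned 'PLUD', offset=27
After 9 (read(4)): returned '', offset=27
After 10 (seek(+0, CUR)): offset=27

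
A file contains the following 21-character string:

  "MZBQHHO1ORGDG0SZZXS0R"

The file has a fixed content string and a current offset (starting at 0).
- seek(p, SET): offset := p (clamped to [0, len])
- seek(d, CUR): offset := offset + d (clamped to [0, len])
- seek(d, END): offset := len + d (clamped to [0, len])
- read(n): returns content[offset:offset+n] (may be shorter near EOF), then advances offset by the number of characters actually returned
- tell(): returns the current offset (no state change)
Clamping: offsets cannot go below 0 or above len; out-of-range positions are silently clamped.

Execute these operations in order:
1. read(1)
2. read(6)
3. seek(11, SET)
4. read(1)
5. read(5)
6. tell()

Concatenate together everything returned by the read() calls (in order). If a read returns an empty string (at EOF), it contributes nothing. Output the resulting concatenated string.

After 1 (read(1)): returned 'M', offset=1
After 2 (read(6)): returned 'ZBQHHO', offset=7
After 3 (seek(11, SET)): offset=11
After 4 (read(1)): returned 'D', offset=12
After 5 (read(5)): returned 'G0SZZ', offset=17
After 6 (tell()): offset=17

Answer: MZBQHHODG0SZZ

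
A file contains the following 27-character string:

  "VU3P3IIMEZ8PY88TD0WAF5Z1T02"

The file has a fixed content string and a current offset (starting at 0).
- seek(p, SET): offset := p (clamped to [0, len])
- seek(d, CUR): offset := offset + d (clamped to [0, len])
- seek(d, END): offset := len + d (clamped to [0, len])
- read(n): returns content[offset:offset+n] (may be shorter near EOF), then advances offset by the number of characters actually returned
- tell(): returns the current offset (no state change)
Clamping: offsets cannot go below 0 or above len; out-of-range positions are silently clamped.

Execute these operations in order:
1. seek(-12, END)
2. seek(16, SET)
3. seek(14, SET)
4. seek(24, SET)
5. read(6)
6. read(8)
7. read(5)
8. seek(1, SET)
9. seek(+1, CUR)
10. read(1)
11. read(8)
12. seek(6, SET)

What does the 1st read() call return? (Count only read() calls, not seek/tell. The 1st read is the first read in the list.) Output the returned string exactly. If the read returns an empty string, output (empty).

Answer: T02

Derivation:
After 1 (seek(-12, END)): offset=15
After 2 (seek(16, SET)): offset=16
After 3 (seek(14, SET)): offset=14
After 4 (seek(24, SET)): offset=24
After 5 (read(6)): returned 'T02', offset=27
After 6 (read(8)): returned '', offset=27
After 7 (read(5)): returned '', offset=27
After 8 (seek(1, SET)): offset=1
After 9 (seek(+1, CUR)): offset=2
After 10 (read(1)): returned '3', offset=3
After 11 (read(8)): returned 'P3IIMEZ8', offset=11
After 12 (seek(6, SET)): offset=6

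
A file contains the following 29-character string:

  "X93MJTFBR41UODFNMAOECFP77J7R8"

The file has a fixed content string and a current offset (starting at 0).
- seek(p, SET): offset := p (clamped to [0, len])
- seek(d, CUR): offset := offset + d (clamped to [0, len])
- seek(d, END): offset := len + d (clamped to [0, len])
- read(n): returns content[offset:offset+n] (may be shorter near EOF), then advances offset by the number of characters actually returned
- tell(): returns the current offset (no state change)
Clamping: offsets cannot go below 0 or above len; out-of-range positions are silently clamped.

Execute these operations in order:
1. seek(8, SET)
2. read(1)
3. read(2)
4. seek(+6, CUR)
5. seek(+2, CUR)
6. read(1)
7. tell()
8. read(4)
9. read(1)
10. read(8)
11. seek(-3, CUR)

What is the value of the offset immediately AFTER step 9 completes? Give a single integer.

After 1 (seek(8, SET)): offset=8
After 2 (read(1)): returned 'R', offset=9
After 3 (read(2)): returned '41', offset=11
After 4 (seek(+6, CUR)): offset=17
After 5 (seek(+2, CUR)): offset=19
After 6 (read(1)): returned 'E', offset=20
After 7 (tell()): offset=20
After 8 (read(4)): returned 'CFP7', offset=24
After 9 (read(1)): returned '7', offset=25

Answer: 25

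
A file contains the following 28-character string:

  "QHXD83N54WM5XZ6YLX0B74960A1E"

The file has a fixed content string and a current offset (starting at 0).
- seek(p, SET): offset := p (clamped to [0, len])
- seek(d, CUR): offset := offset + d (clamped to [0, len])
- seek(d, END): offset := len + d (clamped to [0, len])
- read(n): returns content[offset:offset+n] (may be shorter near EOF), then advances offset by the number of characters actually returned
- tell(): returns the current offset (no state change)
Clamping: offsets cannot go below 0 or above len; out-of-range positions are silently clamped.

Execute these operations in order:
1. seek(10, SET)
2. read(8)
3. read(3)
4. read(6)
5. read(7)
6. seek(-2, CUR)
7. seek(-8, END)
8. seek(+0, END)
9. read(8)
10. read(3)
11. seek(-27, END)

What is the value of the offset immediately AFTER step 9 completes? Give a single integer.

Answer: 28

Derivation:
After 1 (seek(10, SET)): offset=10
After 2 (read(8)): returned 'M5XZ6YLX', offset=18
After 3 (read(3)): returned '0B7', offset=21
After 4 (read(6)): returned '4960A1', offset=27
After 5 (read(7)): returned 'E', offset=28
After 6 (seek(-2, CUR)): offset=26
After 7 (seek(-8, END)): offset=20
After 8 (seek(+0, END)): offset=28
After 9 (read(8)): returned '', offset=28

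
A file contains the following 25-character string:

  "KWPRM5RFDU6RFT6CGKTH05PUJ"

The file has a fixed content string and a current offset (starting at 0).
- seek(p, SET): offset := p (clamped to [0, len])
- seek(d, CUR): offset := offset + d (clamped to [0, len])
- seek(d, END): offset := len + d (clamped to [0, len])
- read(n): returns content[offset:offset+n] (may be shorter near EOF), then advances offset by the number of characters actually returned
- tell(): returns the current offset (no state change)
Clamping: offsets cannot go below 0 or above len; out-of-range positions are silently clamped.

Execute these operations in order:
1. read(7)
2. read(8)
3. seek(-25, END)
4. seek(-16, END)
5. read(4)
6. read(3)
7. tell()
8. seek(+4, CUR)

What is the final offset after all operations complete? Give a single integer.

Answer: 20

Derivation:
After 1 (read(7)): returned 'KWPRM5R', offset=7
After 2 (read(8)): returned 'FDU6RFT6', offset=15
After 3 (seek(-25, END)): offset=0
After 4 (seek(-16, END)): offset=9
After 5 (read(4)): returned 'U6RF', offset=13
After 6 (read(3)): returned 'T6C', offset=16
After 7 (tell()): offset=16
After 8 (seek(+4, CUR)): offset=20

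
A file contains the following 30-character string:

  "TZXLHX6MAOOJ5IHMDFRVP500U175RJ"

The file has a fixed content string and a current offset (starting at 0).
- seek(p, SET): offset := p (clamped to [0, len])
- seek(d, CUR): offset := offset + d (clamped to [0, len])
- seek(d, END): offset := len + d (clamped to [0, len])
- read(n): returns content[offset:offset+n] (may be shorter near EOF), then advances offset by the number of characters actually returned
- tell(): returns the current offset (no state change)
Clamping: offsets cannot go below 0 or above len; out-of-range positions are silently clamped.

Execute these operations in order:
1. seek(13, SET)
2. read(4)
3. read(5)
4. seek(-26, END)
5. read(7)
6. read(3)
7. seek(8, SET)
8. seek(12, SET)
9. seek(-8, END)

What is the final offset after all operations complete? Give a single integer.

After 1 (seek(13, SET)): offset=13
After 2 (read(4)): returned 'IHMD', offset=17
After 3 (read(5)): returned 'FRVP5', offset=22
After 4 (seek(-26, END)): offset=4
After 5 (read(7)): returned 'HX6MAOO', offset=11
After 6 (read(3)): returned 'J5I', offset=14
After 7 (seek(8, SET)): offset=8
After 8 (seek(12, SET)): offset=12
After 9 (seek(-8, END)): offset=22

Answer: 22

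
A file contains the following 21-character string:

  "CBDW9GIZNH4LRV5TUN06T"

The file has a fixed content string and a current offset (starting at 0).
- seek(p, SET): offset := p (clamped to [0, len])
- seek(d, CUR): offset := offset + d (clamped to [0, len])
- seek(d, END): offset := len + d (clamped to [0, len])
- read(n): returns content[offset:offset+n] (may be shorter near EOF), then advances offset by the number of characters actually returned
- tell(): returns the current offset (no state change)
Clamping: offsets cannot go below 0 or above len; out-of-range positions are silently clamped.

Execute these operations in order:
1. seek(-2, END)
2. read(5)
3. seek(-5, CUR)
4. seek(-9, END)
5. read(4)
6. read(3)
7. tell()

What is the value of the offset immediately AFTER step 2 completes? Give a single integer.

After 1 (seek(-2, END)): offset=19
After 2 (read(5)): returned '6T', offset=21

Answer: 21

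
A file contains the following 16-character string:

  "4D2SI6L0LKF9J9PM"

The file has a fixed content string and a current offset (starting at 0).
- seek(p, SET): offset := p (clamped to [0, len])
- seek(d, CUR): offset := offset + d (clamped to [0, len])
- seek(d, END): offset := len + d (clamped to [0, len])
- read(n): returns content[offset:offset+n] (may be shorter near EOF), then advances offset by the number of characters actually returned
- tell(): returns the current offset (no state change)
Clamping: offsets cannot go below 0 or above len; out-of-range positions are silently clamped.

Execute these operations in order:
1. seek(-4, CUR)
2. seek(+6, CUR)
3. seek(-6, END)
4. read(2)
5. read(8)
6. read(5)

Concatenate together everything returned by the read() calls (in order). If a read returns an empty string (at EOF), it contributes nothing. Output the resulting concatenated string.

Answer: F9J9PM

Derivation:
After 1 (seek(-4, CUR)): offset=0
After 2 (seek(+6, CUR)): offset=6
After 3 (seek(-6, END)): offset=10
After 4 (read(2)): returned 'F9', offset=12
After 5 (read(8)): returned 'J9PM', offset=16
After 6 (read(5)): returned '', offset=16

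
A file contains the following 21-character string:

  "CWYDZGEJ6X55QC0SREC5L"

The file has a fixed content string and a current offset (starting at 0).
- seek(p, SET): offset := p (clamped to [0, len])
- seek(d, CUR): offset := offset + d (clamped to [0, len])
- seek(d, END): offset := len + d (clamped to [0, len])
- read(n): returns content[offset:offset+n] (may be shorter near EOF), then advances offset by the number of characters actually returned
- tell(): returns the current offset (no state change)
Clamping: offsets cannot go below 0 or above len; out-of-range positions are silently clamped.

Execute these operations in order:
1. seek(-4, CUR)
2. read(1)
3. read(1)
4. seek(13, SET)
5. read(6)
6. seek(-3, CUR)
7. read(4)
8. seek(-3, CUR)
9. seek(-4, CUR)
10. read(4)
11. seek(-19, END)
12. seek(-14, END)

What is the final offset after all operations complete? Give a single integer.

Answer: 7

Derivation:
After 1 (seek(-4, CUR)): offset=0
After 2 (read(1)): returned 'C', offset=1
After 3 (read(1)): returned 'W', offset=2
After 4 (seek(13, SET)): offset=13
After 5 (read(6)): returned 'C0SREC', offset=19
After 6 (seek(-3, CUR)): offset=16
After 7 (read(4)): returned 'REC5', offset=20
After 8 (seek(-3, CUR)): offset=17
After 9 (seek(-4, CUR)): offset=13
After 10 (read(4)): returned 'C0SR', offset=17
After 11 (seek(-19, END)): offset=2
After 12 (seek(-14, END)): offset=7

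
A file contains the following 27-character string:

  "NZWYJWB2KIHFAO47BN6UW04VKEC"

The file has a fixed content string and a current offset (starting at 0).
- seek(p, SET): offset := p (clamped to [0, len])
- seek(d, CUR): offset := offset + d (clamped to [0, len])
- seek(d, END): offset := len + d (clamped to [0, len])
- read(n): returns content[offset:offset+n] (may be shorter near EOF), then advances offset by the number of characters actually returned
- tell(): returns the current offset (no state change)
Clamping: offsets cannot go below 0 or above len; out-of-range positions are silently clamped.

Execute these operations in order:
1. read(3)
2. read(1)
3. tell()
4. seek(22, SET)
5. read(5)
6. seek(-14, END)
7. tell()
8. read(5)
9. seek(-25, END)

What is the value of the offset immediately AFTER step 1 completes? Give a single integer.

After 1 (read(3)): returned 'NZW', offset=3

Answer: 3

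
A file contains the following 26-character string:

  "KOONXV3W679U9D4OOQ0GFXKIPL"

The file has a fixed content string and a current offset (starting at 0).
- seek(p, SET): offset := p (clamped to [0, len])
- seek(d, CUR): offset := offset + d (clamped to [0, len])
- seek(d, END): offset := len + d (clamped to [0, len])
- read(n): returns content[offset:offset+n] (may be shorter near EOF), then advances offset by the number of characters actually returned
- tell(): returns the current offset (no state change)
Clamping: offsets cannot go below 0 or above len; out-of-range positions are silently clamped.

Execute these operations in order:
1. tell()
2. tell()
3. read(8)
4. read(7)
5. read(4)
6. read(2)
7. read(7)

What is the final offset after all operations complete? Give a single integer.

Answer: 26

Derivation:
After 1 (tell()): offset=0
After 2 (tell()): offset=0
After 3 (read(8)): returned 'KOONXV3W', offset=8
After 4 (read(7)): returned '679U9D4', offset=15
After 5 (read(4)): returned 'OOQ0', offset=19
After 6 (read(2)): returned 'GF', offset=21
After 7 (read(7)): returned 'XKIPL', offset=26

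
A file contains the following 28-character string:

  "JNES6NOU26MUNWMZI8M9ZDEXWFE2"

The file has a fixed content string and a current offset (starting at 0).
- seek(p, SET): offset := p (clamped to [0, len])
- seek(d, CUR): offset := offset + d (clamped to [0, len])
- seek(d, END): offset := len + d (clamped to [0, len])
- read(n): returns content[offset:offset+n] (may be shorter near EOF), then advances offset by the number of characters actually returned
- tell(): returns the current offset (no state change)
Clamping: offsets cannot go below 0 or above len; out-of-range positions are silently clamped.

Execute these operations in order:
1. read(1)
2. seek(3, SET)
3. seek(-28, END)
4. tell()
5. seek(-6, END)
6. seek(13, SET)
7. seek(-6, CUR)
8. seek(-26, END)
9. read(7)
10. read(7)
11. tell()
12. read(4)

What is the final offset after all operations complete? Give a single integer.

Answer: 20

Derivation:
After 1 (read(1)): returned 'J', offset=1
After 2 (seek(3, SET)): offset=3
After 3 (seek(-28, END)): offset=0
After 4 (tell()): offset=0
After 5 (seek(-6, END)): offset=22
After 6 (seek(13, SET)): offset=13
After 7 (seek(-6, CUR)): offset=7
After 8 (seek(-26, END)): offset=2
After 9 (read(7)): returned 'ES6NOU2', offset=9
After 10 (read(7)): returned '6MUNWMZ', offset=16
After 11 (tell()): offset=16
After 12 (read(4)): returned 'I8M9', offset=20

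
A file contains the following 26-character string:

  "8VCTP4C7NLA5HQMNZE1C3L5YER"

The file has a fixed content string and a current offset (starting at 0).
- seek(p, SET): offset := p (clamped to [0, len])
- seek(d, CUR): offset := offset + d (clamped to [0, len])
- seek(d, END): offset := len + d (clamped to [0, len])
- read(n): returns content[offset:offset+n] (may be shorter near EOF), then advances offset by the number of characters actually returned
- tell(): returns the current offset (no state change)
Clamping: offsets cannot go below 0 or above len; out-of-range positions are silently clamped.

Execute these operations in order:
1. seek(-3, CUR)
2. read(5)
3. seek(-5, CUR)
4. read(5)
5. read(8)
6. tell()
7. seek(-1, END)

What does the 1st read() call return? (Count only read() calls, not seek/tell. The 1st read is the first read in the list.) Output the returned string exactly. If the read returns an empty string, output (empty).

Answer: 8VCTP

Derivation:
After 1 (seek(-3, CUR)): offset=0
After 2 (read(5)): returned '8VCTP', offset=5
After 3 (seek(-5, CUR)): offset=0
After 4 (read(5)): returned '8VCTP', offset=5
After 5 (read(8)): returned '4C7NLA5H', offset=13
After 6 (tell()): offset=13
After 7 (seek(-1, END)): offset=25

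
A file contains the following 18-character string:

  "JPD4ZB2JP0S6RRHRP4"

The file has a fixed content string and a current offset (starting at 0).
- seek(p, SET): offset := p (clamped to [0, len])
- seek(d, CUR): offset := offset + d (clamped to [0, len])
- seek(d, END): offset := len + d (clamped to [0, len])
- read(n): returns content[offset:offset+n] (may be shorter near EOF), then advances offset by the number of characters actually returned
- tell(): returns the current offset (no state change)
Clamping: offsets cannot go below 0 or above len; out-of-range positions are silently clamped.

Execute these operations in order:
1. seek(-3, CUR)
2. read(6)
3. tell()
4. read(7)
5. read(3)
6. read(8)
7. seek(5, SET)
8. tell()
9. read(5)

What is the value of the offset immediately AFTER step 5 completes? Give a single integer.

After 1 (seek(-3, CUR)): offset=0
After 2 (read(6)): returned 'JPD4ZB', offset=6
After 3 (tell()): offset=6
After 4 (read(7)): returned '2JP0S6R', offset=13
After 5 (read(3)): returned 'RHR', offset=16

Answer: 16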